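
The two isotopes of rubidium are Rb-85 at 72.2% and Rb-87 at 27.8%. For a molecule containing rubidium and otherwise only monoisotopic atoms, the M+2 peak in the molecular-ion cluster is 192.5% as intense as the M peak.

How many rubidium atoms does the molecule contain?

5

With n Rb atoms, P(M+2)/P(M) = C(n,1)·p^(n−1)q / p^n = n·q/p = n · 0.278/0.722.
n = 1.925 × 0.722/0.278 = 5.00 ≈ 5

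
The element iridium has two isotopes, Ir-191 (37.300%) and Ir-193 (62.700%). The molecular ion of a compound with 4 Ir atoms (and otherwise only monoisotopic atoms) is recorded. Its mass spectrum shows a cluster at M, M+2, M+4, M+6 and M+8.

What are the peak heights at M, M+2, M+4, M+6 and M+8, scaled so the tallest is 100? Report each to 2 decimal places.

The 4 Ir atoms are independent, so intensities follow the terms of (0.37300 + 0.62700)^4.
P(M) = 0.37300^4 = 0.019357
P(M+2) = 4 × 0.37300^3 × 0.62700^1 = 0.130153
P(M+4) = 6 × 0.37300^2 × 0.62700^2 = 0.328174
P(M+6) = 4 × 0.37300^1 × 0.62700^3 = 0.367766
P(M+8) = 0.62700^4 = 0.154550
The M+6 peak is largest (0.367766); scaling to 100 gives 5.26 : 35.39 : 89.23 : 100.00 : 42.02.

5.26 : 35.39 : 89.23 : 100.00 : 42.02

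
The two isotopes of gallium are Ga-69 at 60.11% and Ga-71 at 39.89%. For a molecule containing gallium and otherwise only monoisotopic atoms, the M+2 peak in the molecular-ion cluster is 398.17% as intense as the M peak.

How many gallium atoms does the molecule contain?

6

For n independent Ga atoms, I(M+2)/I(M) = n · (abundance Ga-71) / (abundance Ga-69) = n · 0.3989/0.6011.
n = 3.9817 × 0.6011/0.3989 = 6.00 ≈ 6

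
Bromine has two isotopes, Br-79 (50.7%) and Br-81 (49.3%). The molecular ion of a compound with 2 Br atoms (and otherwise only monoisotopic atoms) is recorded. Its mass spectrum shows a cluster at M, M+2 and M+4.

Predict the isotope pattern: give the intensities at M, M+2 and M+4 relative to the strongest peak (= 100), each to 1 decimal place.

51.4 : 100.0 : 48.6

Each Br atom is independently Br-79 (p = 0.507) or Br-81 (q = 0.493); the cluster is the binomial expansion (p + q)^2.
P(M) = 0.507^2 = 0.257049
P(M+2) = 2 × 0.507^1 × 0.493^1 = 0.499902
P(M+4) = 0.493^2 = 0.243049
The M+2 peak is largest (0.499902); scaling to 100 gives 51.4 : 100.0 : 48.6.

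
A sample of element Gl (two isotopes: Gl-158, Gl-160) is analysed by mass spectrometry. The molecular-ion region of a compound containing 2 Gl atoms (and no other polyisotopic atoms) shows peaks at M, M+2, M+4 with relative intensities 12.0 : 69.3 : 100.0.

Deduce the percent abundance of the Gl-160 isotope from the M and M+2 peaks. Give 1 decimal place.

74.3%

Write p for the Gl-158 fraction. I(M+2)/I(M) = [C(2,1)·p^1·(1−p)] / p^2 = 2·(1−p)/p = 69.3/12.0 = 5.7750
(1−p)/p = 5.7750/2 = 2.8875  ⇒  p = 1/(1 + 2.8875) = 0.2572
Gl-158: 25.7%, Gl-160: 74.3%.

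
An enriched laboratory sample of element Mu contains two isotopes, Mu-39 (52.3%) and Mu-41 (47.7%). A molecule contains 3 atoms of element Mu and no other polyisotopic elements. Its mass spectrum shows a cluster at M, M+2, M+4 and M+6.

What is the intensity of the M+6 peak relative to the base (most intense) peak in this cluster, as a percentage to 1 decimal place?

Term probabilities: M 0.1431, M+2 0.3914, M+4 0.3570, M+6 0.1085. Base peak = M+2.
P(M+2) = C(3,1) × 0.523^2 × 0.477^1 = 3 × 0.273529 × 0.4770 = 0.391420 (base)
P(M+6) = C(3,3) × 0.523^0 × 0.477^3 = 1 × 1.0000 × 0.10853133 = 0.108531
Relative intensity = 0.108531 / 0.391420 × 100 = 27.7

27.7%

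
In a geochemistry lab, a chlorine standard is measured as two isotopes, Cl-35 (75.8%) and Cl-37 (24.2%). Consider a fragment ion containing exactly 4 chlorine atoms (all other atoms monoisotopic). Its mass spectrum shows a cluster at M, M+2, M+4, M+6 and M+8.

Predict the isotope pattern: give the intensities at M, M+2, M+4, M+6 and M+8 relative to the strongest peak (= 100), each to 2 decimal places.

Each Cl atom is independently Cl-35 (p = 0.758) or Cl-37 (q = 0.242); the cluster is the binomial expansion (p + q)^4.
P(M) = 0.758^4 = 0.330124
P(M+2) = 4 × 0.758^3 × 0.242^1 = 0.421583
P(M+4) = 6 × 0.758^2 × 0.242^2 = 0.201893
P(M+6) = 4 × 0.758^1 × 0.242^3 = 0.042971
P(M+8) = 0.242^4 = 0.003430
The M+2 peak is largest (0.421583); scaling to 100 gives 78.31 : 100.00 : 47.89 : 10.19 : 0.81.

78.31 : 100.00 : 47.89 : 10.19 : 0.81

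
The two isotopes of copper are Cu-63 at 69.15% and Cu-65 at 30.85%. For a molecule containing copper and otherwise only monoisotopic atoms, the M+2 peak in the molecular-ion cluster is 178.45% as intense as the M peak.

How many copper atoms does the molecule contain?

4

With n Cu atoms, P(M+2)/P(M) = C(n,1)·p^(n−1)q / p^n = n·q/p = n · 0.3085/0.6915.
n = 1.7845 × 0.6915/0.3085 = 4.00 ≈ 4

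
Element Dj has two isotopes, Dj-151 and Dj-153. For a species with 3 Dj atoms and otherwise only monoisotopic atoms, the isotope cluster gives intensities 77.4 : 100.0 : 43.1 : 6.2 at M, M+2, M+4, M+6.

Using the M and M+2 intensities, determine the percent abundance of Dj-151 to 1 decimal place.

69.9%

If p is the fraction of Dj that is Dj-151, then I(M+2)/I(M) = [C(3,1)·p^2·(1−p)] / p^3 = 3·(1−p)/p = 100.0/77.4 = 1.2920
(1−p)/p = 1.2920/3 = 0.4307  ⇒  p = 1/(1 + 0.4307) = 0.6990
Dj-151: 69.9%, Dj-153: 30.1%.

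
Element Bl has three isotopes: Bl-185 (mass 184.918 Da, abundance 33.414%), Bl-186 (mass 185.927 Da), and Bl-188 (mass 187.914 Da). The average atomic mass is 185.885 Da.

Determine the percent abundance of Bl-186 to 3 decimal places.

Let x and y be the fractions of Bl-186 and Bl-188. Then x + y = 1 − 0.33414 = 0.66586 and 185.927x + 187.914y = 185.885 − 0.33414×184.918 = 124.09649948.
Substituting: 185.927x + 187.914(0.66586 − x) = 124.09649948
(185.927 − 187.914)x = -1.02791656  ⇒  x = 0.51732, y = 0.14854
Bl-186: 51.732%, Bl-188: 14.854%.

51.732%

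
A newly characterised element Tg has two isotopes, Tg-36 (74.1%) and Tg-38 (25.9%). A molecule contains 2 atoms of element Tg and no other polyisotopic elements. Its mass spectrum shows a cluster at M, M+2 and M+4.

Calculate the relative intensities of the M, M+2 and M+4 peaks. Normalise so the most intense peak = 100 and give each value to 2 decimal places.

Each Tg atom is independently Tg-36 (p = 0.741) or Tg-38 (q = 0.259); the cluster is the binomial expansion (p + q)^2.
P(M) = 0.741^2 = 0.549081
P(M+2) = 2 × 0.741^1 × 0.259^1 = 0.383838
P(M+4) = 0.259^2 = 0.067081
The M peak is largest (0.549081); scaling to 100 gives 100.00 : 69.91 : 12.22.

100.00 : 69.91 : 12.22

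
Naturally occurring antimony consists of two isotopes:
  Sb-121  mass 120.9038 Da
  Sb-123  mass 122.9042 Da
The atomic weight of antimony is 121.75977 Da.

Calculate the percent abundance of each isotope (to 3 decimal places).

Sb-121: 57.210%, Sb-123: 42.790%

Let x be the fractional abundance of Sb-121; then Sb-123 has abundance 1 − x.
120.9038·x + 122.9042·(1 − x) = 121.75977
(120.9038 − 122.9042)·x = 121.75977 − 122.9042
x = -1.14443 / -2.0004 = 0.57210 → 57.210% Sb-121, 42.790% Sb-123.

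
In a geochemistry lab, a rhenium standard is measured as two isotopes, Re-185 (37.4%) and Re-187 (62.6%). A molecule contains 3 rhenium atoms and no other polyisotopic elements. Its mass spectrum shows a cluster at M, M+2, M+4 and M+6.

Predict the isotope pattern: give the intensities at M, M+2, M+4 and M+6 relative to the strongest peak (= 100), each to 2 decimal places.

Expanding (0.374 + 0.626)^3:
P(M) = 0.374^3 = 0.052314
P(M+2) = 3 × 0.374^2 × 0.626^1 = 0.262687
P(M+4) = 3 × 0.374^1 × 0.626^2 = 0.439685
P(M+6) = 0.626^3 = 0.245314
The M+4 peak is largest (0.439685); scaling to 100 gives 11.90 : 59.74 : 100.00 : 55.79.

11.90 : 59.74 : 100.00 : 55.79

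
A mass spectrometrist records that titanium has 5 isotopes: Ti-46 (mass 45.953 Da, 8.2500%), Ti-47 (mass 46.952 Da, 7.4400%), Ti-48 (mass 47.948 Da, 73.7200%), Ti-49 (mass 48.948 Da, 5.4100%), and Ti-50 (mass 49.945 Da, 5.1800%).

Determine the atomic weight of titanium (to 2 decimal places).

The abundance-weighted mean is 0.082500 × 45.953 + 0.074400 × 46.952 + 0.737200 × 47.948 + 0.054100 × 48.948 + 0.051800 × 49.945
= 3.7911 + 3.4932 + 35.3473 + 2.6481 + 2.5872 = 47.8669 Da

47.87 Da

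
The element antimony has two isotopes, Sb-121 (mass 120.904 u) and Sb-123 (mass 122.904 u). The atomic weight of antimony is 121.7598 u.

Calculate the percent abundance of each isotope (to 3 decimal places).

With x = fraction of Sb-121 (so Sb-123 is 1 − x):
120.904·x + 122.904·(1 − x) = 121.7598
(120.904 − 122.904)·x = 121.7598 − 122.904
x = -1.1442 / -2.000 = 0.57210 → 57.210% Sb-121, 42.790% Sb-123.

Sb-121: 57.210%, Sb-123: 42.790%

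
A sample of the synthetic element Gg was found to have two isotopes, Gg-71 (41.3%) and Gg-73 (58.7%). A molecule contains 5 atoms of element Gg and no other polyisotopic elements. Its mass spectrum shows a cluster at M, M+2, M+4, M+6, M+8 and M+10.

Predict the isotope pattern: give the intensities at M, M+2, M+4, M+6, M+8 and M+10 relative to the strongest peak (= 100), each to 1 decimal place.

3.5 : 24.8 : 70.4 : 100.0 : 71.1 : 20.2

Expanding (0.413 + 0.587)^5:
P(M) = 0.413^5 = 0.012016
P(M+2) = 5 × 0.413^4 × 0.587^1 = 0.085390
P(M+4) = 10 × 0.413^3 × 0.587^2 = 0.242732
P(M+6) = 10 × 0.413^2 × 0.587^3 = 0.344996
P(M+8) = 5 × 0.413^1 × 0.587^4 = 0.245173
P(M+10) = 0.587^5 = 0.069693
The M+6 peak is largest (0.344996); scaling to 100 gives 3.5 : 24.8 : 70.4 : 100.0 : 71.1 : 20.2.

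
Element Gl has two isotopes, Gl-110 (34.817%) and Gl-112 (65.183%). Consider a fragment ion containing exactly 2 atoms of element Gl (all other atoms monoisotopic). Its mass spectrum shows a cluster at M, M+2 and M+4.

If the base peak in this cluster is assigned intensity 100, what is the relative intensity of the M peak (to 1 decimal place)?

Term probabilities: M 0.1212, M+2 0.4539, M+4 0.4249. Base peak = M+2.
P(M+2) = C(2,1) × 0.34817^1 × 0.65183^1 = 2 × 0.34817 × 0.65183 = 0.453895 (base)
P(M) = C(2,0) × 0.34817^2 × 0.65183^0 = 1 × 0.12122235 × 1.0000 = 0.121222
Relative intensity = 0.121222 / 0.453895 × 100 = 26.7

26.7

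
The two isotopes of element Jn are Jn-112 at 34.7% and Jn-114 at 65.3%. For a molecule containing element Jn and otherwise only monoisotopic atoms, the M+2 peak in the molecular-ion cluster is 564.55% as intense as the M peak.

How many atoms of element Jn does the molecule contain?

With n Jn atoms, P(M+2)/P(M) = C(n,1)·p^(n−1)q / p^n = n·q/p = n · 0.653/0.347.
n = 5.6455 × 0.347/0.653 = 3.00 ≈ 3

3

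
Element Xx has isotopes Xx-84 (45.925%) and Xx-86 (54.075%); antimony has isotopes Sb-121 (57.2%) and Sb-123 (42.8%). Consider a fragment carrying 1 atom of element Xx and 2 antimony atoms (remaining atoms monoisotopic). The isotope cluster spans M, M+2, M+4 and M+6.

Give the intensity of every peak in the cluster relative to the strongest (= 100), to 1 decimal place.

37.4 : 100.0 : 86.8 : 24.7

Element Xx pattern (n=1): 0.45925 : 0.54075
Antimony pattern (n=2): 0.327184 : 0.489632 : 0.183184
Convolve the two distributions (both contribute in 2-u steps):
  M: 0.45925×0.327184 = 0.150259
  M+2: 0.45925×0.489632 + 0.54075×0.327184 = 0.401788
  M+4: 0.45925×0.183184 + 0.54075×0.489632 = 0.348896
  M+6: 0.54075×0.183184 = 0.099057
Scale to base peak (0.401788) = 100: 37.4 : 100.0 : 86.8 : 24.7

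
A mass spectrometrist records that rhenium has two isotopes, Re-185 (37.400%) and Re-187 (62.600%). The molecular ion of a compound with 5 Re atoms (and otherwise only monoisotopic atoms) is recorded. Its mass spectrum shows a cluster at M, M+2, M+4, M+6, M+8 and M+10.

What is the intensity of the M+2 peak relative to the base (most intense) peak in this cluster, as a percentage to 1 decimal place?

Term probabilities: M 0.0073, M+2 0.0612, M+4 0.2050, M+6 0.3431, M+8 0.2872, M+10 0.0961. Base peak = M+6.
P(M+6) = C(5,3) × 0.37400^2 × 0.62600^3 = 10 × 0.139876 × 0.24531438 = 0.343136 (base)
P(M+2) = C(5,1) × 0.37400^4 × 0.62600^1 = 5 × 0.0195653 × 0.6260 = 0.061239
Relative intensity = 0.061239 / 0.343136 × 100 = 17.8

17.8%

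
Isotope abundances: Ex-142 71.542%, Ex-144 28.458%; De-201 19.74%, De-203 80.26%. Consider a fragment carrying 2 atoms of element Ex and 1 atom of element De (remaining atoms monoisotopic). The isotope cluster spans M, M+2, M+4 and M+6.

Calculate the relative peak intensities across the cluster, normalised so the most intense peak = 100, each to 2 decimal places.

20.57 : 100.00 : 69.79 : 13.23

Element Ex pattern (n=2): 0.51182578 : 0.40718845 : 0.08098578
Element De pattern (n=1): 0.1974 : 0.8026
Convolve the two distributions (both contribute in 2-u steps):
  M: 0.51182578×0.1974 = 0.101034
  M+2: 0.51182578×0.8026 + 0.40718845×0.1974 = 0.491170
  M+4: 0.40718845×0.8026 + 0.08098578×0.1974 = 0.342796
  M+6: 0.08098578×0.8026 = 0.064999
Scale to base peak (0.491170) = 100: 20.57 : 100.00 : 69.79 : 13.23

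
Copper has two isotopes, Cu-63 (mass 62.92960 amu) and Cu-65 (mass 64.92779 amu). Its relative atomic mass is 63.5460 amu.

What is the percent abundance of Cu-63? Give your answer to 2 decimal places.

Let x be the fractional abundance of Cu-63; then Cu-65 has abundance 1 − x.
62.92960·x + 64.92779·(1 − x) = 63.5460
(62.92960 − 64.92779)·x = 63.5460 − 64.92779
x = -1.38179 / -1.99819 = 0.69152 → 69.15% Cu-63, 30.85% Cu-65.

69.15%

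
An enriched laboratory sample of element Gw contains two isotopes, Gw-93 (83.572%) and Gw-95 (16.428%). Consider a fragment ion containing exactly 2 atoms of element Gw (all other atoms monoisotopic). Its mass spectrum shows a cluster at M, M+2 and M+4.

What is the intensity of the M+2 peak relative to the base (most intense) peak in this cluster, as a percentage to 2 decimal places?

(0.83572 + 0.16428)^2 gives M 0.6984, M+2 0.2746, M+4 0.0270; the largest is M.
P(M) = C(2,0) × 0.83572^2 × 0.16428^0 = 1 × 0.69842792 × 1.0000 = 0.698428 (base)
P(M+2) = C(2,1) × 0.83572^1 × 0.16428^1 = 2 × 0.83572 × 0.16428 = 0.274584
Relative intensity = 0.274584 / 0.698428 × 100 = 39.31

39.31%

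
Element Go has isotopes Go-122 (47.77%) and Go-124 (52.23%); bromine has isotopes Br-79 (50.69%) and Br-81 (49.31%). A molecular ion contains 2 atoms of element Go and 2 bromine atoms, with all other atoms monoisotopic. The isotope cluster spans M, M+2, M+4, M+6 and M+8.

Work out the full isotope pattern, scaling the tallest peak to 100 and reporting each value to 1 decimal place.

Element Go pattern (n=2): 0.22819729 : 0.49900542 : 0.27279729
Bromine pattern (n=2): 0.25694761 : 0.49990478 : 0.24314761
Convolve the two distributions (both contribute in 2-u steps):
  M: 0.22819729×0.25694761 = 0.058635
  M+2: 0.22819729×0.49990478 + 0.49900542×0.25694761 = 0.242295
  M+4: 0.22819729×0.24314761 + 0.49900542×0.49990478 + 0.27279729×0.25694761 = 0.375035
  M+6: 0.49900542×0.24314761 + 0.27279729×0.49990478 = 0.257705
  M+8: 0.27279729×0.24314761 = 0.066330
Scale to base peak (0.375035) = 100: 15.6 : 64.6 : 100.0 : 68.7 : 17.7

15.6 : 64.6 : 100.0 : 68.7 : 17.7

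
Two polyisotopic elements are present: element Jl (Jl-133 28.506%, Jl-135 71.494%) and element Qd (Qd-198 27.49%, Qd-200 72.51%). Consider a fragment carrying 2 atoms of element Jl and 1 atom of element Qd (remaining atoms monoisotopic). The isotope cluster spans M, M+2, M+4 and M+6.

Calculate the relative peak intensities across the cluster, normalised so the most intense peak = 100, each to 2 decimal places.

5.12 : 39.21 : 100.00 : 84.99

Element Jl pattern (n=2): 0.0812592 : 0.40760159 : 0.5111392
Element Qd pattern (n=1): 0.2749 : 0.7251
Convolve the two distributions (both contribute in 2-u steps):
  M: 0.0812592×0.2749 = 0.022338
  M+2: 0.0812592×0.7251 + 0.40760159×0.2749 = 0.170971
  M+4: 0.40760159×0.7251 + 0.5111392×0.2749 = 0.436064
  M+6: 0.5111392×0.7251 = 0.370627
Scale to base peak (0.436064) = 100: 5.12 : 39.21 : 100.00 : 84.99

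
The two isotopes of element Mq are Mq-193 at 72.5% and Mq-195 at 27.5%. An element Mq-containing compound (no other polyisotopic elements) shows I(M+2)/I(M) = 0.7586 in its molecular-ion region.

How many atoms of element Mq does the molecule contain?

For n independent Mq atoms, I(M+2)/I(M) = n · (abundance Mq-195) / (abundance Mq-193) = n · 0.275/0.725.
n = 0.7586 × 0.725/0.275 = 2.00 ≈ 2

2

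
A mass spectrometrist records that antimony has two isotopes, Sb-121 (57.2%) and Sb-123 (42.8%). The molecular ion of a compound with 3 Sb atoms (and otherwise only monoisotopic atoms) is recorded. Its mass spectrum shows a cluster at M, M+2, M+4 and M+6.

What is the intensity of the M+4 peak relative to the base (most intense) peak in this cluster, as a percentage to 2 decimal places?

74.83%

(0.572 + 0.428)^3 gives M 0.1871, M+2 0.4201, M+4 0.3143, M+6 0.0784; the largest is M+2.
P(M+2) = C(3,1) × 0.572^2 × 0.428^1 = 3 × 0.327184 × 0.4280 = 0.420104 (base)
P(M+4) = C(3,2) × 0.572^1 × 0.428^2 = 3 × 0.5720 × 0.183184 = 0.314344
Relative intensity = 0.314344 / 0.420104 × 100 = 74.83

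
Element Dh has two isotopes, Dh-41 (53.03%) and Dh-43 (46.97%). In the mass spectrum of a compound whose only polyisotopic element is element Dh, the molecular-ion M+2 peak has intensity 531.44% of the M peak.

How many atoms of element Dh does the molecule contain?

6

For n independent Dh atoms, I(M+2)/I(M) = n · (abundance Dh-43) / (abundance Dh-41) = n · 0.4697/0.5303.
n = 5.3144 × 0.5303/0.4697 = 6.00 ≈ 6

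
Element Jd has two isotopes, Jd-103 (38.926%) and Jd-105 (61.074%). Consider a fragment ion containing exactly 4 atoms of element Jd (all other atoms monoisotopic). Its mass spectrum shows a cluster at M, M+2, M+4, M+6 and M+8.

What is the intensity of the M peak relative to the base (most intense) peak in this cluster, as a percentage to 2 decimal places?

Term probabilities: M 0.0230, M+2 0.1441, M+4 0.3391, M+6 0.3547, M+8 0.1391. Base peak = M+6.
P(M+6) = C(4,3) × 0.38926^1 × 0.61074^3 = 4 × 0.38926 × 0.22780806 = 0.354706 (base)
P(M) = C(4,0) × 0.38926^4 × 0.61074^0 = 1 × 0.02295932 × 1.0000 = 0.022959
Relative intensity = 0.022959 / 0.354706 × 100 = 6.47

6.47%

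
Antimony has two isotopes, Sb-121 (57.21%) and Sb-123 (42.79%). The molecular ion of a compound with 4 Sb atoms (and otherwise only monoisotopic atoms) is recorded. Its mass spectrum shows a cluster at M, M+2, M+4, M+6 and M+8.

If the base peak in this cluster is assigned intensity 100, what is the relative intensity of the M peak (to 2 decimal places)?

29.79

Binomial terms of (0.5721 + 0.4279)^4: M 0.1071, M+2 0.3205, M+4 0.3596, M+6 0.1793, M+8 0.0335 → M+4 is the base peak.
P(M+4) = C(4,2) × 0.5721^2 × 0.4279^2 = 6 × 0.32729841 × 0.18309841 = 0.359567 (base)
P(M) = C(4,0) × 0.5721^4 × 0.4279^0 = 1 × 0.10712425 × 1.0000 = 0.107124
Relative intensity = 0.107124 / 0.359567 × 100 = 29.79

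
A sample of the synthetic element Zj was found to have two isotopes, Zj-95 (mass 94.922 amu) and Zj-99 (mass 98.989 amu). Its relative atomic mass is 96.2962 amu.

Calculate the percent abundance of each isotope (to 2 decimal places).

Zj-95: 66.21%, Zj-99: 33.79%

Let x be the fractional abundance of Zj-95; then Zj-99 has abundance 1 − x.
94.922·x + 98.989·(1 − x) = 96.2962
(94.922 − 98.989)·x = 96.2962 − 98.989
x = -2.6928 / -4.067 = 0.66211 → 66.21% Zj-95, 33.79% Zj-99.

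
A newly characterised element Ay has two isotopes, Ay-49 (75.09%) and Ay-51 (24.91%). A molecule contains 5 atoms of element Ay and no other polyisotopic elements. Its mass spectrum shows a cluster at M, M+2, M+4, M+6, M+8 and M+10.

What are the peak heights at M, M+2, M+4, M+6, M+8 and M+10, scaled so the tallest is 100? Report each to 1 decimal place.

60.3 : 100.0 : 66.3 : 22.0 : 3.7 : 0.2

The 5 Ay atoms are independent, so intensities follow the terms of (0.7509 + 0.2491)^5.
P(M) = 0.7509^5 = 0.238732
P(M+2) = 5 × 0.7509^4 × 0.2491^1 = 0.395979
P(M+4) = 10 × 0.7509^3 × 0.2491^2 = 0.262720
P(M+6) = 10 × 0.7509^2 × 0.2491^3 = 0.087154
P(M+8) = 5 × 0.7509^1 × 0.2491^4 = 0.014456
P(M+10) = 0.2491^5 = 0.000959
The M+2 peak is largest (0.395979); scaling to 100 gives 60.3 : 100.0 : 66.3 : 22.0 : 3.7 : 0.2.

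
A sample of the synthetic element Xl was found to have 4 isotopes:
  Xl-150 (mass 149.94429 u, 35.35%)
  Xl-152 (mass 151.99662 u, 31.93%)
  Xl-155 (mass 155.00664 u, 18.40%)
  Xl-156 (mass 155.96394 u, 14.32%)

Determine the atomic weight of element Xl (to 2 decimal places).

Weight each isotope mass by its fractional abundance: 0.3535 × 149.94429 + 0.3193 × 151.99662 + 0.1840 × 155.00664 + 0.1432 × 155.96394
= 53.005307 + 48.532521 + 28.521222 + 22.334036 = 152.393086 u

152.39 u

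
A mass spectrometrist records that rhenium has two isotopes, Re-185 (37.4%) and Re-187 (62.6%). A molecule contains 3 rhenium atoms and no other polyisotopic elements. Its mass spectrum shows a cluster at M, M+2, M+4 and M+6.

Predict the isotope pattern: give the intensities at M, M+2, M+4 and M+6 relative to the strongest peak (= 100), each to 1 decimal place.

11.9 : 59.7 : 100.0 : 55.8

Expanding (0.374 + 0.626)^3:
P(M) = 0.374^3 = 0.052314
P(M+2) = 3 × 0.374^2 × 0.626^1 = 0.262687
P(M+4) = 3 × 0.374^1 × 0.626^2 = 0.439685
P(M+6) = 0.626^3 = 0.245314
The M+4 peak is largest (0.439685); scaling to 100 gives 11.9 : 59.7 : 100.0 : 55.8.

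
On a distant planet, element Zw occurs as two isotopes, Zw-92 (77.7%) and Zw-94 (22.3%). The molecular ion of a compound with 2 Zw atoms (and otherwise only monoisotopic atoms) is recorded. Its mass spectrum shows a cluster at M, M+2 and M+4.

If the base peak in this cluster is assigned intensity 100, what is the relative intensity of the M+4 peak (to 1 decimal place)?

(0.777 + 0.223)^2 gives M 0.6037, M+2 0.3465, M+4 0.0497; the largest is M.
P(M) = C(2,0) × 0.777^2 × 0.223^0 = 1 × 0.603729 × 1.0000 = 0.603729 (base)
P(M+4) = C(2,2) × 0.777^0 × 0.223^2 = 1 × 1.0000 × 0.049729 = 0.049729
Relative intensity = 0.049729 / 0.603729 × 100 = 8.2

8.2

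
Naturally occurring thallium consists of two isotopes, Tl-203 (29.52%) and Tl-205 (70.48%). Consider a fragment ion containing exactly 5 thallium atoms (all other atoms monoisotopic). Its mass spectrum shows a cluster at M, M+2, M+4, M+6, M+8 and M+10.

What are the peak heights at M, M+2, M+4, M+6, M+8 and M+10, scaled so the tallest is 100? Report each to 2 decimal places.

The 5 Tl atoms are independent, so intensities follow the terms of (0.2952 + 0.7048)^5.
P(M) = 0.2952^5 = 0.002242
P(M+2) = 5 × 0.2952^4 × 0.7048^1 = 0.026761
P(M+4) = 10 × 0.2952^3 × 0.7048^2 = 0.127785
P(M+6) = 10 × 0.2952^2 × 0.7048^3 = 0.305092
P(M+8) = 5 × 0.2952^1 × 0.7048^4 = 0.364208
P(M+10) = 0.7048^5 = 0.173912
The M+8 peak is largest (0.364208); scaling to 100 gives 0.62 : 7.35 : 35.09 : 83.77 : 100.00 : 47.75.

0.62 : 7.35 : 35.09 : 83.77 : 100.00 : 47.75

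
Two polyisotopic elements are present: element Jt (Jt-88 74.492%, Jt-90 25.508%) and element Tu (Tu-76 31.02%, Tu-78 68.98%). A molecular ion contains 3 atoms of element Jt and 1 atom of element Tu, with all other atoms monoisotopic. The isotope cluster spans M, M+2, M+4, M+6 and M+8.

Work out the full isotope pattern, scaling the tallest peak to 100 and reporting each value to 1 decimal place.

Element Jt pattern (n=3): 0.41336043 : 0.42463612 : 0.14540646 : 0.01659699
Element Tu pattern (n=1): 0.3102 : 0.6898
Convolve the two distributions (both contribute in 2-u steps):
  M: 0.41336043×0.3102 = 0.128224
  M+2: 0.41336043×0.6898 + 0.42463612×0.3102 = 0.416858
  M+4: 0.42463612×0.6898 + 0.14540646×0.3102 = 0.338019
  M+6: 0.14540646×0.6898 + 0.01659699×0.3102 = 0.105450
  M+8: 0.01659699×0.6898 = 0.011449
Scale to base peak (0.416858) = 100: 30.8 : 100.0 : 81.1 : 25.3 : 2.7

30.8 : 100.0 : 81.1 : 25.3 : 2.7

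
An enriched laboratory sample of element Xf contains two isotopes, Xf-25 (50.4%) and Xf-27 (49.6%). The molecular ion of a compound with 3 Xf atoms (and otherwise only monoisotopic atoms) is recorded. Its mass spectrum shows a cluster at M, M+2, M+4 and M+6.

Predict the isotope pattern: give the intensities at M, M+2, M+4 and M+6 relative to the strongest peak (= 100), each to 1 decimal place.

33.9 : 100.0 : 98.4 : 32.3

The 3 Xf atoms are independent, so intensities follow the terms of (0.504 + 0.496)^3.
P(M) = 0.504^3 = 0.128024
P(M+2) = 3 × 0.504^2 × 0.496^1 = 0.377976
P(M+4) = 3 × 0.504^1 × 0.496^2 = 0.371976
P(M+6) = 0.496^3 = 0.122024
The M+2 peak is largest (0.377976); scaling to 100 gives 33.9 : 100.0 : 98.4 : 32.3.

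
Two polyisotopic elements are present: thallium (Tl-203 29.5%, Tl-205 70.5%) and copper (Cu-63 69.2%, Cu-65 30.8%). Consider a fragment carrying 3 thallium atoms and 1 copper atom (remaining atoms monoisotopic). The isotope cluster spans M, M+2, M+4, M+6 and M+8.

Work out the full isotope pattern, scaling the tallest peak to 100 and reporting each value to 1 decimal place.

Thallium pattern (n=3): 0.02567237 : 0.18405787 : 0.43986713 : 0.35040263
Copper pattern (n=1): 0.6920 : 0.3080
Convolve the two distributions (both contribute in 2-u steps):
  M: 0.02567237×0.6920 = 0.017765
  M+2: 0.02567237×0.3080 + 0.18405787×0.6920 = 0.135275
  M+4: 0.18405787×0.3080 + 0.43986713×0.6920 = 0.361078
  M+6: 0.43986713×0.3080 + 0.35040263×0.6920 = 0.377958
  M+8: 0.35040263×0.3080 = 0.107924
Scale to base peak (0.377958) = 100: 4.7 : 35.8 : 95.5 : 100.0 : 28.6

4.7 : 35.8 : 95.5 : 100.0 : 28.6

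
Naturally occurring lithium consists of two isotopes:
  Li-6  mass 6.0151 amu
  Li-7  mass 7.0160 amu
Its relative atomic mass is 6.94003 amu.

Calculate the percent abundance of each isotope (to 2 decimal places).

Let x be the fractional abundance of Li-6; then Li-7 has abundance 1 − x.
6.0151·x + 7.0160·(1 − x) = 6.94003
(6.0151 − 7.0160)·x = 6.94003 − 7.0160
x = -0.07597 / -1.0009 = 0.07590 → 7.59% Li-6, 92.41% Li-7.

Li-6: 7.59%, Li-7: 92.41%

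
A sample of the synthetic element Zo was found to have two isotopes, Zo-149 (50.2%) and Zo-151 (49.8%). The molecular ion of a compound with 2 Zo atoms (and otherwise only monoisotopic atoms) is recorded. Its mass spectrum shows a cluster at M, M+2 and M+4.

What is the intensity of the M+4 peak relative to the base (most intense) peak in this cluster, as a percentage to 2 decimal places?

49.60%

Term probabilities: M 0.2520, M+2 0.5000, M+4 0.2480. Base peak = M+2.
P(M+2) = C(2,1) × 0.502^1 × 0.498^1 = 2 × 0.5020 × 0.4980 = 0.499992 (base)
P(M+4) = C(2,2) × 0.502^0 × 0.498^2 = 1 × 1.0000 × 0.248004 = 0.248004
Relative intensity = 0.248004 / 0.499992 × 100 = 49.60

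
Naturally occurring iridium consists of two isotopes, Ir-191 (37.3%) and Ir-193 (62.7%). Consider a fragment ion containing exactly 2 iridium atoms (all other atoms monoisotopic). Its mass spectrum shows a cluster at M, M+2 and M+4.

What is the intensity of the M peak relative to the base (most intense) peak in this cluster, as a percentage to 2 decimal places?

(0.373 + 0.627)^2 gives M 0.1391, M+2 0.4677, M+4 0.3931; the largest is M+2.
P(M+2) = C(2,1) × 0.373^1 × 0.627^1 = 2 × 0.3730 × 0.6270 = 0.467742 (base)
P(M) = C(2,0) × 0.373^2 × 0.627^0 = 1 × 0.139129 × 1.0000 = 0.139129
Relative intensity = 0.139129 / 0.467742 × 100 = 29.74

29.74%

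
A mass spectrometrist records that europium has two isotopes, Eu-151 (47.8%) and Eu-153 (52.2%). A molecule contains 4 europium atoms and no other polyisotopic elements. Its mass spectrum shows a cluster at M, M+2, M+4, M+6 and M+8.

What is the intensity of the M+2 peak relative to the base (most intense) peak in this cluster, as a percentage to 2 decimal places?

Binomial terms of (0.478 + 0.522)^4: M 0.0522, M+2 0.2280, M+4 0.3735, M+6 0.2720, M+8 0.0742 → M+4 is the base peak.
P(M+4) = C(4,2) × 0.478^2 × 0.522^2 = 6 × 0.228484 × 0.272484 = 0.373549 (base)
P(M+2) = C(4,1) × 0.478^3 × 0.522^1 = 4 × 0.10921535 × 0.5220 = 0.228042
Relative intensity = 0.228042 / 0.373549 × 100 = 61.05

61.05%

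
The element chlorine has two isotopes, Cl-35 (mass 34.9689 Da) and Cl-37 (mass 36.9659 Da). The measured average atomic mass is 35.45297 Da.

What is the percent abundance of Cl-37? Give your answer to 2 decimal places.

24.24%

With x = fraction of Cl-35 (so Cl-37 is 1 − x):
34.9689·x + 36.9659·(1 − x) = 35.45297
(34.9689 − 36.9659)·x = 35.45297 − 36.9659
x = -1.51293 / -1.9970 = 0.75760 → 75.76% Cl-35, 24.24% Cl-37.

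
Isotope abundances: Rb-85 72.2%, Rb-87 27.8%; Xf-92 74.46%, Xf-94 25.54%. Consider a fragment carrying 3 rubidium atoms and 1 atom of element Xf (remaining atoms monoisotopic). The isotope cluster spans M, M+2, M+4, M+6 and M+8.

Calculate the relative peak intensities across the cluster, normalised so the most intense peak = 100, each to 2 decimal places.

66.75 : 100.00 : 56.14 : 13.99 : 1.31

Rubidium pattern (n=3): 0.37636705 : 0.43475086 : 0.16739714 : 0.02148495
Element Xf pattern (n=1): 0.7446 : 0.2554
Convolve the two distributions (both contribute in 2-u steps):
  M: 0.37636705×0.7446 = 0.280243
  M+2: 0.37636705×0.2554 + 0.43475086×0.7446 = 0.419840
  M+4: 0.43475086×0.2554 + 0.16739714×0.7446 = 0.235679
  M+6: 0.16739714×0.2554 + 0.02148495×0.7446 = 0.058751
  M+8: 0.02148495×0.2554 = 0.005487
Scale to base peak (0.419840) = 100: 66.75 : 100.00 : 56.14 : 13.99 : 1.31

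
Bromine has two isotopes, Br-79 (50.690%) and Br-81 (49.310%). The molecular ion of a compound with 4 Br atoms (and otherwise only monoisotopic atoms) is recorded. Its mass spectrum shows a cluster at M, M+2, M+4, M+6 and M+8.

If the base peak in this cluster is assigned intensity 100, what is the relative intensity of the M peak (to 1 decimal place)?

Term probabilities: M 0.0660, M+2 0.2569, M+4 0.3749, M+6 0.2431, M+8 0.0591. Base peak = M+4.
P(M+4) = C(4,2) × 0.50690^2 × 0.49310^2 = 6 × 0.25694761 × 0.24314761 = 0.374857 (base)
P(M) = C(4,0) × 0.50690^4 × 0.49310^0 = 1 × 0.06602207 × 1.0000 = 0.066022
Relative intensity = 0.066022 / 0.374857 × 100 = 17.6

17.6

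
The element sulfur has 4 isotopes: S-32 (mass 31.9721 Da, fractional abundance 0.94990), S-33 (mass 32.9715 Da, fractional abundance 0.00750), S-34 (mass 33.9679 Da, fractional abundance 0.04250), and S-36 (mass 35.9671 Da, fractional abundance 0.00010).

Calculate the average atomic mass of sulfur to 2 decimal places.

Average mass = Σ (abundance × isotope mass) = 0.94990 × 31.9721 + 0.00750 × 32.9715 + 0.04250 × 33.9679 + 0.00010 × 35.9671
= 30.37030 + 0.24729 + 1.44364 + 0.00360 = 32.06483 Da

32.06 Da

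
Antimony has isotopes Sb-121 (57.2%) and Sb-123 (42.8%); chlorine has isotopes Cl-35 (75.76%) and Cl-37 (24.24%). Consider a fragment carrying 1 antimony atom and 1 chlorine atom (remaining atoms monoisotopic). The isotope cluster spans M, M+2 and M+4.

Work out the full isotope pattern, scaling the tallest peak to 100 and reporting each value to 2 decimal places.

93.61 : 100.00 : 22.41

Antimony pattern (n=1): 0.5720 : 0.4280
Chlorine pattern (n=1): 0.7576 : 0.2424
Convolve the two distributions (both contribute in 2-u steps):
  M: 0.5720×0.7576 = 0.433347
  M+2: 0.5720×0.2424 + 0.4280×0.7576 = 0.462906
  M+4: 0.4280×0.2424 = 0.103747
Scale to base peak (0.462906) = 100: 93.61 : 100.00 : 22.41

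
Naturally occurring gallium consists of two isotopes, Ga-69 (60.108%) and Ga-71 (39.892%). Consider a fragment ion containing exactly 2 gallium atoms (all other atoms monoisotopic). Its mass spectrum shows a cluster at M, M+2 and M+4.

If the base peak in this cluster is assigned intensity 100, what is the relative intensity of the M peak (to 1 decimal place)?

Binomial terms of (0.60108 + 0.39892)^2: M 0.3613, M+2 0.4796, M+4 0.1591 → M+2 is the base peak.
P(M+2) = C(2,1) × 0.60108^1 × 0.39892^1 = 2 × 0.60108 × 0.39892 = 0.479566 (base)
P(M) = C(2,0) × 0.60108^2 × 0.39892^0 = 1 × 0.36129717 × 1.0000 = 0.361297
Relative intensity = 0.361297 / 0.479566 × 100 = 75.3

75.3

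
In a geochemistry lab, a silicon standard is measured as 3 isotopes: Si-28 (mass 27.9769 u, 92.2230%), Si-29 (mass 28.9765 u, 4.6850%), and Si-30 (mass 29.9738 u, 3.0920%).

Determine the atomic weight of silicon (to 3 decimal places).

28.085 u

The abundance-weighted mean is 0.922230 × 27.9769 + 0.046850 × 28.9765 + 0.030920 × 29.9738
= 25.80114 + 1.35755 + 0.92679 = 28.08548 u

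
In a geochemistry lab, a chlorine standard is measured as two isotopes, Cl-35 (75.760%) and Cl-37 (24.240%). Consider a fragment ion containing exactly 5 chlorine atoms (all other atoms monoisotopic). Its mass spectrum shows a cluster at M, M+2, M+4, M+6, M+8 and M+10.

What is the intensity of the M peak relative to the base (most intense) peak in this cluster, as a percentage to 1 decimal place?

62.5%

(0.75760 + 0.24240)^5 gives M 0.2496, M+2 0.3993, M+4 0.2555, M+6 0.0817, M+8 0.0131, M+10 0.0008; the largest is M+2.
P(M+2) = C(5,1) × 0.75760^4 × 0.24240^1 = 5 × 0.32942751 × 0.2424 = 0.399266 (base)
P(M) = C(5,0) × 0.75760^5 × 0.24240^0 = 1 × 0.24957428 × 1.0000 = 0.249574
Relative intensity = 0.249574 / 0.399266 × 100 = 62.5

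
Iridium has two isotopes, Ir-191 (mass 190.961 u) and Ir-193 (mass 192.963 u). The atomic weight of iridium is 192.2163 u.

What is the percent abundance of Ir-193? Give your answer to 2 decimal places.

With x = fraction of Ir-191 (so Ir-193 is 1 − x):
190.961·x + 192.963·(1 − x) = 192.2163
(190.961 − 192.963)·x = 192.2163 − 192.963
x = -0.7467 / -2.002 = 0.37298 → 37.30% Ir-191, 62.70% Ir-193.

62.70%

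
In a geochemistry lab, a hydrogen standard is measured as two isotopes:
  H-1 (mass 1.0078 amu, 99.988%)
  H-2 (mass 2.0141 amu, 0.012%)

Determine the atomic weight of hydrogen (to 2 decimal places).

Ar = Σ fᵢ·mᵢ = 0.99988 × 1.0078 + 0.00012 × 2.0141
= 1.00768 + 0.00024 = 1.00792 amu

1.01 amu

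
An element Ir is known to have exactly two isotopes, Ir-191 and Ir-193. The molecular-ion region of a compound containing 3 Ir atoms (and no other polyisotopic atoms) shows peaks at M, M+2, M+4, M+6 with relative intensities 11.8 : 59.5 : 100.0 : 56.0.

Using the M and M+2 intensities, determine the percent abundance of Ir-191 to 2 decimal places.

37.30%

Write p for the Ir-191 fraction. I(M+2)/I(M) = [C(3,1)·p^2·(1−p)] / p^3 = 3·(1−p)/p = 59.5/11.8 = 5.0424
(1−p)/p = 5.0424/3 = 1.6808  ⇒  p = 1/(1 + 1.6808) = 0.3730
Ir-191: 37.30%, Ir-193: 62.70%.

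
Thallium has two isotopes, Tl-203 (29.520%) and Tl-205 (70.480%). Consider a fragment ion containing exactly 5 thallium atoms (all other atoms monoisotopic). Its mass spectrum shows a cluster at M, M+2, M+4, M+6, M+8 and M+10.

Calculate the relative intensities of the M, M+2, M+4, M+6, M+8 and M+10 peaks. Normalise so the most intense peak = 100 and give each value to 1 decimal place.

0.6 : 7.3 : 35.1 : 83.8 : 100.0 : 47.8

The 5 Tl atoms are independent, so intensities follow the terms of (0.29520 + 0.70480)^5.
P(M) = 0.29520^5 = 0.002242
P(M+2) = 5 × 0.29520^4 × 0.70480^1 = 0.026761
P(M+4) = 10 × 0.29520^3 × 0.70480^2 = 0.127785
P(M+6) = 10 × 0.29520^2 × 0.70480^3 = 0.305092
P(M+8) = 5 × 0.29520^1 × 0.70480^4 = 0.364208
P(M+10) = 0.70480^5 = 0.173912
The M+8 peak is largest (0.364208); scaling to 100 gives 0.6 : 7.3 : 35.1 : 83.8 : 100.0 : 47.8.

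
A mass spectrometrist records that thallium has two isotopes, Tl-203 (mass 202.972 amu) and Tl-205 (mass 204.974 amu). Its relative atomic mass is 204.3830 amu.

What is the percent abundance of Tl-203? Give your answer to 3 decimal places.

29.520%

With x = fraction of Tl-203 (so Tl-205 is 1 − x):
202.972·x + 204.974·(1 − x) = 204.3830
(202.972 − 204.974)·x = 204.3830 − 204.974
x = -0.5910 / -2.002 = 0.29520 → 29.520% Tl-203, 70.480% Tl-205.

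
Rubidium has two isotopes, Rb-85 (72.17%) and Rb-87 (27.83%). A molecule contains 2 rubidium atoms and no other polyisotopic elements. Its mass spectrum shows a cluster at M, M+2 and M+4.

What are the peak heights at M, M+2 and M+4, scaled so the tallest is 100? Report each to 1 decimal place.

Expanding (0.7217 + 0.2783)^2:
P(M) = 0.7217^2 = 0.520851
P(M+2) = 2 × 0.7217^1 × 0.2783^1 = 0.401698
P(M+4) = 0.2783^2 = 0.077451
The M peak is largest (0.520851); scaling to 100 gives 100.0 : 77.1 : 14.9.

100.0 : 77.1 : 14.9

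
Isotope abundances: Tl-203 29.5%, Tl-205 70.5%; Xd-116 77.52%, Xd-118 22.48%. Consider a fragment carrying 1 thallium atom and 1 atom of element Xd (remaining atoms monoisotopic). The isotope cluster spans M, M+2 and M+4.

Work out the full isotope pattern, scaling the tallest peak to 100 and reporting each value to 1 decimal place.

37.3 : 100.0 : 25.9

Thallium pattern (n=1): 0.2950 : 0.7050
Element Xd pattern (n=1): 0.7752 : 0.2248
Convolve the two distributions (both contribute in 2-u steps):
  M: 0.2950×0.7752 = 0.228684
  M+2: 0.2950×0.2248 + 0.7050×0.7752 = 0.612832
  M+4: 0.7050×0.2248 = 0.158484
Scale to base peak (0.612832) = 100: 37.3 : 100.0 : 25.9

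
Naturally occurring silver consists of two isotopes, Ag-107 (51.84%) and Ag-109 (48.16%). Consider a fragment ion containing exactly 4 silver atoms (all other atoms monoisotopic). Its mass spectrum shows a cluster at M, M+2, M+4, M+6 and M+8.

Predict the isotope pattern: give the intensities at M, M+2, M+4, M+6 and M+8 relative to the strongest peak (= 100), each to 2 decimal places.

19.31 : 71.76 : 100.00 : 61.93 : 14.38

Expanding (0.5184 + 0.4816)^4:
P(M) = 0.5184^4 = 0.072220
P(M+2) = 4 × 0.5184^3 × 0.4816^1 = 0.268375
P(M+4) = 6 × 0.5184^2 × 0.4816^2 = 0.373985
P(M+6) = 4 × 0.5184^1 × 0.4816^3 = 0.231624
P(M+8) = 0.4816^4 = 0.053795
The M+4 peak is largest (0.373985); scaling to 100 gives 19.31 : 71.76 : 100.00 : 61.93 : 14.38.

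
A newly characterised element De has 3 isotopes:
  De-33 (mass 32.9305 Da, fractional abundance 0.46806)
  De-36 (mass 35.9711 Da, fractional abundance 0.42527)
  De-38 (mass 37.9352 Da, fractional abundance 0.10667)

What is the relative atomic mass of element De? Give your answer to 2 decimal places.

34.76 Da

Average mass = Σ (abundance × isotope mass) = 0.46806 × 32.9305 + 0.42527 × 35.9711 + 0.10667 × 37.9352
= 15.41345 + 15.29743 + 4.04655 = 34.75743 Da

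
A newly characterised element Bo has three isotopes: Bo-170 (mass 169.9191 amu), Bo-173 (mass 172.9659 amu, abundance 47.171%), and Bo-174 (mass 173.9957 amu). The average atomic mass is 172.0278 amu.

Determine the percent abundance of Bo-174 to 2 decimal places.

16.47%

The remaining 52.829% is split between Bo-170 (fraction x) and Bo-174 (fraction 0.52829 − x).
Substituting: 169.9191x + 173.9957(0.52829 − x) = 90.438055311
(169.9191 − 173.9957)x = -1.482133042  ⇒  x = 0.36357, y = 0.16472
Bo-170: 36.36%, Bo-174: 16.47%.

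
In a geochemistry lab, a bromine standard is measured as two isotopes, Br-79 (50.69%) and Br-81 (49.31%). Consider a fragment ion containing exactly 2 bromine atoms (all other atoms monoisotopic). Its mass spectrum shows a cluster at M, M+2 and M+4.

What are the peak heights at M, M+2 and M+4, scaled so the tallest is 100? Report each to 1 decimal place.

51.4 : 100.0 : 48.6

Each Br atom is independently Br-79 (p = 0.5069) or Br-81 (q = 0.4931); the cluster is the binomial expansion (p + q)^2.
P(M) = 0.5069^2 = 0.256948
P(M+2) = 2 × 0.5069^1 × 0.4931^1 = 0.499905
P(M+4) = 0.4931^2 = 0.243148
The M+2 peak is largest (0.499905); scaling to 100 gives 51.4 : 100.0 : 48.6.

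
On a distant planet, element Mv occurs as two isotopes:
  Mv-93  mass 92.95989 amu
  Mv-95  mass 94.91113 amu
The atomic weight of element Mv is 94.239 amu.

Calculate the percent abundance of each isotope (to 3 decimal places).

With x = fraction of Mv-93 (so Mv-95 is 1 − x):
92.95989·x + 94.91113·(1 − x) = 94.239
(92.95989 − 94.91113)·x = 94.239 − 94.91113
x = -0.67213 / -1.95124 = 0.34446 → 34.446% Mv-93, 65.554% Mv-95.

Mv-93: 34.446%, Mv-95: 65.554%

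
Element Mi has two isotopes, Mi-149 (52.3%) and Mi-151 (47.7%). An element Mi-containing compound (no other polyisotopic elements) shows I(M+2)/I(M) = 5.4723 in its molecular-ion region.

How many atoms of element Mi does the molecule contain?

6

With n Mi atoms, P(M+2)/P(M) = C(n,1)·p^(n−1)q / p^n = n·q/p = n · 0.477/0.523.
n = 5.4723 × 0.523/0.477 = 6.00 ≈ 6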